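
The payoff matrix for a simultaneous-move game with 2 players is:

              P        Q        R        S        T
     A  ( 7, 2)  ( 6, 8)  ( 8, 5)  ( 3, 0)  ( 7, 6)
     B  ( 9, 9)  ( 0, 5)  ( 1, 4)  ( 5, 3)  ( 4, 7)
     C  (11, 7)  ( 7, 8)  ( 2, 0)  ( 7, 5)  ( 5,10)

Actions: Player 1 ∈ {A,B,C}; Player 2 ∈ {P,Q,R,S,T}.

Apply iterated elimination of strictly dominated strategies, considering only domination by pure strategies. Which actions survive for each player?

Survivors P1:{A,C} P2:{Q,T}

P1 drop B (C beats it: P:11>9 Q:7>0 R:2>1 S:7>5 T:5>4)
P2 drop P (Q beats it: A:8>2 C:8>7)
P2 drop R (Q beats it: A:8>5 C:8>0)
P2 drop S (Q beats it: A:8>0 C:8>5)
P1→{A,C} P2→{Q,T}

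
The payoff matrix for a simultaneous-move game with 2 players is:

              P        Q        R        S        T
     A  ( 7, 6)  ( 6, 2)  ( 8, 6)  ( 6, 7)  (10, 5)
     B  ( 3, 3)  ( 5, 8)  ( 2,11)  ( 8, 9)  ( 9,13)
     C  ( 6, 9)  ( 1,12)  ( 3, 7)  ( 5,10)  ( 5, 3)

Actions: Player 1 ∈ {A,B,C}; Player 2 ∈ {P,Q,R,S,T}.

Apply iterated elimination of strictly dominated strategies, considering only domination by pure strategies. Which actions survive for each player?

Survivors P1:{A,B} P2:{R,S,T}

P1 drop C (A beats it: P:7>6 Q:6>1 R:8>3 S:6>5 T:10>5)
P2 drop P (S beats it: A:7>6 B:9>3)
P2 drop Q (R beats it: A:6>2 B:11>8)
P1→{A,B} P2→{R,S,T}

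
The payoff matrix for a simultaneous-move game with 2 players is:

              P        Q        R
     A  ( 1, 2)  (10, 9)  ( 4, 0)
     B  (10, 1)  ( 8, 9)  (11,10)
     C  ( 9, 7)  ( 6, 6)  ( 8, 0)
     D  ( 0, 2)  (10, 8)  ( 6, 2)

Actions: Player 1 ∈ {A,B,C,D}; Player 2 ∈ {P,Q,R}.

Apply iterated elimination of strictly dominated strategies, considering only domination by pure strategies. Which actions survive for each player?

P1 drop C (B beats it: P:10>9 Q:8>6 R:11>8)
P2 drop P (Q beats it: A:9>2 B:9>1 D:8>2)
P1→{A,B,D} P2→{Q,R}

IESDS → P1:{A,B,D} P2:{Q,R}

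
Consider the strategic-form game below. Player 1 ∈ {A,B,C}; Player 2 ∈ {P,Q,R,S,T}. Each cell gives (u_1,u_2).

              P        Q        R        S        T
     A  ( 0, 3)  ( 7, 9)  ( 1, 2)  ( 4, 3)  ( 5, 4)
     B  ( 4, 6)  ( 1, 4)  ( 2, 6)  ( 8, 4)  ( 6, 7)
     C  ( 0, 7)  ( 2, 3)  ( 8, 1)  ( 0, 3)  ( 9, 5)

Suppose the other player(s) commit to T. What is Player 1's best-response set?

u_1(A vs T) = 5
u_1(B vs T) = 6
u_1(C vs T) = 9
max payoff 9 at {C}

argmax u_1 = {C}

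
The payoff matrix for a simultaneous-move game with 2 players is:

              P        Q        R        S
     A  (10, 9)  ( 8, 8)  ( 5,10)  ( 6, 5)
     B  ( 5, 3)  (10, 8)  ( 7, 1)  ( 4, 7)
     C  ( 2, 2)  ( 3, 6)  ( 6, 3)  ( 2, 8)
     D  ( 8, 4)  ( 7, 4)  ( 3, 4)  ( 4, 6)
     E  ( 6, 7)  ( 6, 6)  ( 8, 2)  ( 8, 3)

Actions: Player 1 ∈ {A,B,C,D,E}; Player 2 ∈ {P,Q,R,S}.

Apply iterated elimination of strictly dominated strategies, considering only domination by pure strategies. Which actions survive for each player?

Remaining: P1:{A,B,E} P2:{P,Q,R}

P1 drop C (B beats it: P:5>2 Q:10>3 R:7>6 S:4>2)
P1 drop D (A beats it: P:10>8 Q:8>7 R:5>3 S:6>4)
P2 drop S (Q beats it: A:8>5 B:8>7 E:6>3)
P1→{A,B,E} P2→{P,Q,R}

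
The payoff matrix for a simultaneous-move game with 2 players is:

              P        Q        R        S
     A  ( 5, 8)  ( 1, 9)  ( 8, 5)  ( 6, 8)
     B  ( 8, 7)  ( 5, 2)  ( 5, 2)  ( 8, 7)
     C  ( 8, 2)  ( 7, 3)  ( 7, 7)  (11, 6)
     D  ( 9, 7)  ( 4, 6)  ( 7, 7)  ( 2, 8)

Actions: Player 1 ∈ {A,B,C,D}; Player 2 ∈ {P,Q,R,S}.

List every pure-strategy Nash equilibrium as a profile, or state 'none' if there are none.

(A,P): not NE [P1→D gives 9>5; P2→Q gives 9>8]
(A,Q): not NE [P1→C gives 7>1]
(A,R): not NE [P2→Q gives 9>5]
(A,S): not NE [P1→C gives 11>6; P2→Q gives 9>8]
(B,P): not NE [P1→D gives 9>8]
(B,Q): not NE [P1→C gives 7>5; P2→S gives 7>2]
(B,R): not NE [P1→A gives 8>5; P2→S gives 7>2]
(B,S): not NE [P1→C gives 11>8]
(C,P): not NE [P1→D gives 9>8; P2→R gives 7>2]
(C,Q): not NE [P2→R gives 7>3]
(C,R): not NE [P1→A gives 8>7]
(C,S): not NE [P2→R gives 7>6]
(D,P): not NE [P2→S gives 8>7]
(D,Q): not NE [P1→C gives 7>4; P2→S gives 8>6]
(D,R): not NE [P1→A gives 8>7; P2→S gives 8>7]
(D,S): not NE [P1→C gives 11>2]

PSNE: ∅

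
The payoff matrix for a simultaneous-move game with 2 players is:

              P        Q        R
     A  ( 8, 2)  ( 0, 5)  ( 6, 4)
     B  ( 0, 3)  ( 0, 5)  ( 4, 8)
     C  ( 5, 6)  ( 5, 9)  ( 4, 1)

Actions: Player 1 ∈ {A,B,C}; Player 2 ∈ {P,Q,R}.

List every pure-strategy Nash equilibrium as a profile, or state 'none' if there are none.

(A,P): not NE [P2→Q gives 5>2]
(A,Q): not NE [P1→C gives 5>0]
(A,R): not NE [P2→Q gives 5>4]
(B,P): not NE [P1→A gives 8>0; P2→R gives 8>3]
(B,Q): not NE [P1→C gives 5>0; P2→R gives 8>5]
(B,R): not NE [P1→A gives 6>4]
(C,P): not NE [P1→A gives 8>5; P2→Q gives 9>6]
(C,Q): NE
(C,R): not NE [P1→A gives 6>4; P2→Q gives 9>1]

PSNE = {(C,Q)}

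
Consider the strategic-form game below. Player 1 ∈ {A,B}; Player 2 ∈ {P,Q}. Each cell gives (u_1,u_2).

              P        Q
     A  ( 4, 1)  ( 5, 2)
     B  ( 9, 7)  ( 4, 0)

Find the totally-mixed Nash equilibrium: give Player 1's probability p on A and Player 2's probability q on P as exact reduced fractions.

P1 indiff ⇒ q·4+(1-q)·5 = q·9+(1-q)·4 ⇒ q(-5) = (1-q)(-1) ⇒ q = 1/6
P2 indiff ⇒ p·1+(1-p)·7 = p·2+(1-p)·0 ⇒ p(-1) = (1-p)(-7) ⇒ p = 7/8

P1 mixes 7/8 on A; P2 mixes 1/6 on P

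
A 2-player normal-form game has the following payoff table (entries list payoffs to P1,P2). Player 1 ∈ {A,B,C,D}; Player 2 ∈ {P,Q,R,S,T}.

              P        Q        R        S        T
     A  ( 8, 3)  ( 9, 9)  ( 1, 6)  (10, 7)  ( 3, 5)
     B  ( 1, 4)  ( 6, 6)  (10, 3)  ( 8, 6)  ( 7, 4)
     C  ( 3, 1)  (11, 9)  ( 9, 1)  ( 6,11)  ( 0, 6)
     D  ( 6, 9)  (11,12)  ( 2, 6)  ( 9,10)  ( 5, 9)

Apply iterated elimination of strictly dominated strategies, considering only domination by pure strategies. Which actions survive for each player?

Remaining: P1:{A,C,D} P2:{Q,S}

P2 drop P (Q beats it: A:9>3 B:6>4 C:9>1 D:12>9)
P2 drop R (Q beats it: A:9>6 B:6>3 C:9>1 D:12>6)
P2 drop T (Q beats it: A:9>5 B:6>4 C:9>6 D:12>9)
P1 drop B (A beats it: Q:9>6 S:10>8)
P1→{A,C,D} P2→{Q,S}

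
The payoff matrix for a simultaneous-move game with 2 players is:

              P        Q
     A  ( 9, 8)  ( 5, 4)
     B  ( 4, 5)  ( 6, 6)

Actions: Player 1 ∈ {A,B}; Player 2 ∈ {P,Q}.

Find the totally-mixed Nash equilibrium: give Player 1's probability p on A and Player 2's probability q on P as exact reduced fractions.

P1 indiff ⇒ q·9+(1-q)·5 = q·4+(1-q)·6 ⇒ q(5) = (1-q)(1) ⇒ q = 1/6
P2 indiff ⇒ p·8+(1-p)·5 = p·4+(1-p)·6 ⇒ p(4) = (1-p)(1) ⇒ p = 1/5

P1 mixes 1/5 on A; P2 mixes 1/6 on P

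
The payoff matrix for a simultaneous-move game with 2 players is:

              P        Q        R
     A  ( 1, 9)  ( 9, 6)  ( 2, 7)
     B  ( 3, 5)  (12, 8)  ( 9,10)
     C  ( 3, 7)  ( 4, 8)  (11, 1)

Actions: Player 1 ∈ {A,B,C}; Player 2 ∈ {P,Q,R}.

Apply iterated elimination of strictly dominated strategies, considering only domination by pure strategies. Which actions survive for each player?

Survivors P1:{B,C} P2:{Q,R}

P1 drop A (B beats it: P:3>1 Q:12>9 R:9>2)
P2 drop P (Q beats it: B:8>5 C:8>7)
P1→{B,C} P2→{Q,R}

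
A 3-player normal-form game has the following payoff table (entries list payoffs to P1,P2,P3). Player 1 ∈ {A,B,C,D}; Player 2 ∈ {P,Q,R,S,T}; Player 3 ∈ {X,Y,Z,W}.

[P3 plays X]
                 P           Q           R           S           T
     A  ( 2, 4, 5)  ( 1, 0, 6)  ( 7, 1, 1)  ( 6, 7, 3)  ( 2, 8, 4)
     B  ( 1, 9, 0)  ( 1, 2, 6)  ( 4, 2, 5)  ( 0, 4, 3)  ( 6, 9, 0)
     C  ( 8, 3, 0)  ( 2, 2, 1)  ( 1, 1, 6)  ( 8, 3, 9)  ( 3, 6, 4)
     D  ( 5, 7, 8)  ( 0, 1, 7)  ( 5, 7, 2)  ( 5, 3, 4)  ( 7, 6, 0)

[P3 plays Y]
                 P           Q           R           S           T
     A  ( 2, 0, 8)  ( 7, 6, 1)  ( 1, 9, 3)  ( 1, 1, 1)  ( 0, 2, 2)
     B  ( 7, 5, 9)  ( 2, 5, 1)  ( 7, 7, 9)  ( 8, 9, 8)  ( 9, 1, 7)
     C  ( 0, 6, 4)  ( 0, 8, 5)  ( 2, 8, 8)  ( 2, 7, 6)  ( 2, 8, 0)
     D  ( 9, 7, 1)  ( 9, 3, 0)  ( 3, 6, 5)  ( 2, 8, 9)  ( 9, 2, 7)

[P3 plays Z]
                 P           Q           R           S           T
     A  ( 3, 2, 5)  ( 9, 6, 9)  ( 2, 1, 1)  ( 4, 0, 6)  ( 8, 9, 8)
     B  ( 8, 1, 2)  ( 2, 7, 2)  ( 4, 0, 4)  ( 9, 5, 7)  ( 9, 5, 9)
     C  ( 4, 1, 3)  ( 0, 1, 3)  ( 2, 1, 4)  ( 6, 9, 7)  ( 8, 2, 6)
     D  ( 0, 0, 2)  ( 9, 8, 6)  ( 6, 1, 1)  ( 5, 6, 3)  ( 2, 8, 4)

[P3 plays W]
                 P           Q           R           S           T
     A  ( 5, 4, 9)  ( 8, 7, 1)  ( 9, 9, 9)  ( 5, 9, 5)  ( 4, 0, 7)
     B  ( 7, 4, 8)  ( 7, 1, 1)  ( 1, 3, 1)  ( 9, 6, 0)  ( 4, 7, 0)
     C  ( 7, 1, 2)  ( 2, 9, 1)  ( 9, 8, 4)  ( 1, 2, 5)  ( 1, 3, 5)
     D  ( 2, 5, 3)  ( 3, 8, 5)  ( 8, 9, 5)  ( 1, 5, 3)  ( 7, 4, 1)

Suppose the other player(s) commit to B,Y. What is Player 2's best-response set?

u_2(P vs B,Y) = 5
u_2(Q vs B,Y) = 5
u_2(R vs B,Y) = 7
u_2(S vs B,Y) = 9
u_2(T vs B,Y) = 1
max payoff 9 at {S}

argmax u_2 = {S}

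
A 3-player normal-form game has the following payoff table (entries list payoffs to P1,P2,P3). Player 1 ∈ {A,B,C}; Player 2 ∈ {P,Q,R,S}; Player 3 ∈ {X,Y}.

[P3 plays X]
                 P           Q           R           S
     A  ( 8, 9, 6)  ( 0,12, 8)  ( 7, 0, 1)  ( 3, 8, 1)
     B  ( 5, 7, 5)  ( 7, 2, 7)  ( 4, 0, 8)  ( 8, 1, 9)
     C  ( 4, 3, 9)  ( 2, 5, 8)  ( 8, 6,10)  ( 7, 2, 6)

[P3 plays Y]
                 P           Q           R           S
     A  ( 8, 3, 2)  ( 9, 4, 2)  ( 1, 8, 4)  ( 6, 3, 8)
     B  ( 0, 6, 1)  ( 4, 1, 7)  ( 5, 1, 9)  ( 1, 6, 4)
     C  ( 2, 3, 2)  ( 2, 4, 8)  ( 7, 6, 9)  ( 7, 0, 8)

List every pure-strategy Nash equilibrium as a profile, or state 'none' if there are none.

NE set: (C,R,X)

(A,P,X): not NE [P2→Q gives 12>9]
(A,P,Y): not NE [P2→R gives 8>3; P3→X gives 6>2]
(A,Q,X): not NE [P1→B gives 7>0]
(A,Q,Y): not NE [P2→R gives 8>4; P3→X gives 8>2]
(A,R,X): not NE [P1→C gives 8>7; P2→Q gives 12>0; P3→Y gives 4>1]
(A,R,Y): not NE [P1→C gives 7>1]
(A,S,X): not NE [P1→B gives 8>3; P2→Q gives 12>8; P3→Y gives 8>1]
(A,S,Y): not NE [P1→C gives 7>6; P2→R gives 8>3]
(B,P,X): not NE [P1→A gives 8>5]
(B,P,Y): not NE [P1→A gives 8>0; P3→X gives 5>1]
(B,Q,X): not NE [P2→P gives 7>2]
(B,Q,Y): not NE [P1→A gives 9>4; P2→S gives 6>1]
(B,R,X): not NE [P1→C gives 8>4; P2→P gives 7>0; P3→Y gives 9>8]
(B,R,Y): not NE [P1→C gives 7>5; P2→S gives 6>1]
(B,S,X): not NE [P2→P gives 7>1]
(B,S,Y): not NE [P1→C gives 7>1; P3→X gives 9>4]
(C,P,X): not NE [P1→A gives 8>4; P2→R gives 6>3]
(C,P,Y): not NE [P1→A gives 8>2; P2→R gives 6>3; P3→X gives 9>2]
(C,Q,X): not NE [P1→B gives 7>2; P2→R gives 6>5]
(C,Q,Y): not NE [P1→A gives 9>2; P2→R gives 6>4]
(C,R,X): NE
(C,R,Y): not NE [P3→X gives 10>9]
(C,S,X): not NE [P1→B gives 8>7; P2→R gives 6>2; P3→Y gives 8>6]
(C,S,Y): not NE [P2→R gives 6>0]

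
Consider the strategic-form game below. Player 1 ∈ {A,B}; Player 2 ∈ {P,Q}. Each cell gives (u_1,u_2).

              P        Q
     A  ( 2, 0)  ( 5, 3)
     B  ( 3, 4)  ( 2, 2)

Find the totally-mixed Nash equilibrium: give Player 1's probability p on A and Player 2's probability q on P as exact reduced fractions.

P1 indiff ⇒ q·2+(1-q)·5 = q·3+(1-q)·2 ⇒ q(-1) = (1-q)(-3) ⇒ q = 3/4
P2 indiff ⇒ p·0+(1-p)·4 = p·3+(1-p)·2 ⇒ p(-3) = (1-p)(-2) ⇒ p = 2/5

P1 mixes 2/5 on A; P2 mixes 3/4 on P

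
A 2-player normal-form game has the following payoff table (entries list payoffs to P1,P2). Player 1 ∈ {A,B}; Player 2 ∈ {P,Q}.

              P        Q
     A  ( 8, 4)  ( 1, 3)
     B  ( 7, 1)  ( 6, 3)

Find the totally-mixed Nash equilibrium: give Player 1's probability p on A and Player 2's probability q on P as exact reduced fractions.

P1 indiff ⇒ q·8+(1-q)·1 = q·7+(1-q)·6 ⇒ q(1) = (1-q)(5) ⇒ q = 5/6
P2 indiff ⇒ p·4+(1-p)·1 = p·3+(1-p)·3 ⇒ p(1) = (1-p)(2) ⇒ p = 2/3

P1 mixes 2/3 on A; P2 mixes 5/6 on P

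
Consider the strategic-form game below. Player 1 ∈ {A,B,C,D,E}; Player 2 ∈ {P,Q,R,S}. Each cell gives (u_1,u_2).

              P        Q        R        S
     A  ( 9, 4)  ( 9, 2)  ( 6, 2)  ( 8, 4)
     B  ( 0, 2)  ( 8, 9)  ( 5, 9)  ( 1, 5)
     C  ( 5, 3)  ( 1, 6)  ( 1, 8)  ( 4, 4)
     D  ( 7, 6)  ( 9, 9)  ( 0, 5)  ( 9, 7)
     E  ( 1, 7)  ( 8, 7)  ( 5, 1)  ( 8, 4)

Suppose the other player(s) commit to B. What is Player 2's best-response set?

BR_2 = {Q,R}

u_2(P vs B) = 2
u_2(Q vs B) = 9
u_2(R vs B) = 9
u_2(S vs B) = 5
max payoff 9 at {Q,R}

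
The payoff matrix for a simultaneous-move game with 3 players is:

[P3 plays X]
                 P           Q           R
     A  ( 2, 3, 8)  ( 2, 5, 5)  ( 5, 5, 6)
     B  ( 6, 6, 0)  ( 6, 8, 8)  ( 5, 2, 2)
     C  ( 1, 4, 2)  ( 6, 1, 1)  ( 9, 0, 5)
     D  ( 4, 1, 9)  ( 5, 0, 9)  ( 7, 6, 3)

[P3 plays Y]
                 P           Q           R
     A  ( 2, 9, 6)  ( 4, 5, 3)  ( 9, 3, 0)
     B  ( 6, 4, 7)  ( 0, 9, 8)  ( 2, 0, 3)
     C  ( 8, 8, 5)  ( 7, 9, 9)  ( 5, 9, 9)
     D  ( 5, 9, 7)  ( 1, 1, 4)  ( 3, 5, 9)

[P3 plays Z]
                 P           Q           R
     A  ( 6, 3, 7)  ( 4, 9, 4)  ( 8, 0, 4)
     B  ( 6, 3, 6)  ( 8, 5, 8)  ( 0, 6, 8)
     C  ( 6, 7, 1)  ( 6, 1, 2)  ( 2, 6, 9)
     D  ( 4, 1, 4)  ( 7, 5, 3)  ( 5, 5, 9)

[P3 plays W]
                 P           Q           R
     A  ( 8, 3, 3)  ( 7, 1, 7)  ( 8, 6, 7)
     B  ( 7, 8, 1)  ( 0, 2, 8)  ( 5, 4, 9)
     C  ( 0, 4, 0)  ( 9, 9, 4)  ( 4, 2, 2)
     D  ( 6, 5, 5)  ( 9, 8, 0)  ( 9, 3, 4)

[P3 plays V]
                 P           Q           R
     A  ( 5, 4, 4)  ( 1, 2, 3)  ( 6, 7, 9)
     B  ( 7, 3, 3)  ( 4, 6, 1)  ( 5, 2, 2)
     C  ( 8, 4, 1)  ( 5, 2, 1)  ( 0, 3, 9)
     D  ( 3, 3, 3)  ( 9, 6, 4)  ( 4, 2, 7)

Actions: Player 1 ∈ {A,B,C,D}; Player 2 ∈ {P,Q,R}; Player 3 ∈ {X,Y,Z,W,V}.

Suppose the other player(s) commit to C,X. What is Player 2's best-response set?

u_2(P vs C,X) = 4
u_2(Q vs C,X) = 1
u_2(R vs C,X) = 0
max payoff 4 at {P}

P2 best: {P}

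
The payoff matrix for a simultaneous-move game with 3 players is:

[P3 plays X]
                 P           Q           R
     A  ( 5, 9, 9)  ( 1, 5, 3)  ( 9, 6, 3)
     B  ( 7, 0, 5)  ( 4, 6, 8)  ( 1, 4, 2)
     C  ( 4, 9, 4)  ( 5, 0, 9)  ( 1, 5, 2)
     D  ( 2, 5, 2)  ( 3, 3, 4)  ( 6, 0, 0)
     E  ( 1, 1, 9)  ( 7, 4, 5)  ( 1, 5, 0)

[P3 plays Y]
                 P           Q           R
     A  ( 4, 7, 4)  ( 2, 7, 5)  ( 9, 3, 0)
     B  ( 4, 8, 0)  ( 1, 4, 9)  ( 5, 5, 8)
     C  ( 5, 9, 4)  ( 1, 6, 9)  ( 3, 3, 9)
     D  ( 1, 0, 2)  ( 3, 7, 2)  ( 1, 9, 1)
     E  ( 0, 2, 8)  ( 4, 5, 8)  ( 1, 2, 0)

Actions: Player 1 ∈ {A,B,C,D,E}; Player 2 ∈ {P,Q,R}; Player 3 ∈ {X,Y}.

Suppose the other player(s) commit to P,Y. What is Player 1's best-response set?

u_1(A vs P,Y) = 4
u_1(B vs P,Y) = 4
u_1(C vs P,Y) = 5
u_1(D vs P,Y) = 1
u_1(E vs P,Y) = 0
max payoff 5 at {C}

BR_1 = {C}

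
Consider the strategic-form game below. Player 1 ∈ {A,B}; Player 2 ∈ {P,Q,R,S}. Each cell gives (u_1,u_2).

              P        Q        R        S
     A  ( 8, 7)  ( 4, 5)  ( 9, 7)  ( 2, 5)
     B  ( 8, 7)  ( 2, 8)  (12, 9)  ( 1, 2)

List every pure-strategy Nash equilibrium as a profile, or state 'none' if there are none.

(A,P): NE
(A,Q): not NE [P2→R gives 7>5]
(A,R): not NE [P1→B gives 12>9]
(A,S): not NE [P2→R gives 7>5]
(B,P): not NE [P2→R gives 9>7]
(B,Q): not NE [P1→A gives 4>2; P2→R gives 9>8]
(B,R): NE
(B,S): not NE [P1→A gives 2>1; P2→R gives 9>2]

NE set: (A,P), (B,R)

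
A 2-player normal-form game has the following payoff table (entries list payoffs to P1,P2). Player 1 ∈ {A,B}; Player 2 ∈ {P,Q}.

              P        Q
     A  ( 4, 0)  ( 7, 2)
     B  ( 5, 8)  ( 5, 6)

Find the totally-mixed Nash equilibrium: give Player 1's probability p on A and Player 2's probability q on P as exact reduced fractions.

p=1/2, q=2/3

P1 indiff ⇒ q·4+(1-q)·7 = q·5+(1-q)·5 ⇒ q(-1) = (1-q)(-2) ⇒ q = 2/3
P2 indiff ⇒ p·0+(1-p)·8 = p·2+(1-p)·6 ⇒ p(-2) = (1-p)(-2) ⇒ p = 1/2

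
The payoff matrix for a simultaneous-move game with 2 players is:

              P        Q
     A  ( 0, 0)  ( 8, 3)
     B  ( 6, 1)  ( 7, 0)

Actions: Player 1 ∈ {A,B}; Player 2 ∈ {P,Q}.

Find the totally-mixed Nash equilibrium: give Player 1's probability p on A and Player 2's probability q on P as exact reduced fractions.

P1 indiff ⇒ q·0+(1-q)·8 = q·6+(1-q)·7 ⇒ q(-6) = (1-q)(-1) ⇒ q = 1/7
P2 indiff ⇒ p·0+(1-p)·1 = p·3+(1-p)·0 ⇒ p(-3) = (1-p)(-1) ⇒ p = 1/4

p=1/4, q=1/7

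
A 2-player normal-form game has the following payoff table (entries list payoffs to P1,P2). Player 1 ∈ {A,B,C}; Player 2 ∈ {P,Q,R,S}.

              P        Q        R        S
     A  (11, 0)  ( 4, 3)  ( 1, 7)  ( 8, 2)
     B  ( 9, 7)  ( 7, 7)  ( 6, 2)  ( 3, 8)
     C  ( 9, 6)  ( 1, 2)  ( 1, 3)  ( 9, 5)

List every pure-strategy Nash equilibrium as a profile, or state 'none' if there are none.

No pure NE.

(A,P): not NE [P2→R gives 7>0]
(A,Q): not NE [P1→B gives 7>4; P2→R gives 7>3]
(A,R): not NE [P1→B gives 6>1]
(A,S): not NE [P1→C gives 9>8; P2→R gives 7>2]
(B,P): not NE [P1→A gives 11>9; P2→S gives 8>7]
(B,Q): not NE [P2→S gives 8>7]
(B,R): not NE [P2→S gives 8>2]
(B,S): not NE [P1→C gives 9>3]
(C,P): not NE [P1→A gives 11>9]
(C,Q): not NE [P1→B gives 7>1; P2→P gives 6>2]
(C,R): not NE [P1→B gives 6>1; P2→P gives 6>3]
(C,S): not NE [P2→P gives 6>5]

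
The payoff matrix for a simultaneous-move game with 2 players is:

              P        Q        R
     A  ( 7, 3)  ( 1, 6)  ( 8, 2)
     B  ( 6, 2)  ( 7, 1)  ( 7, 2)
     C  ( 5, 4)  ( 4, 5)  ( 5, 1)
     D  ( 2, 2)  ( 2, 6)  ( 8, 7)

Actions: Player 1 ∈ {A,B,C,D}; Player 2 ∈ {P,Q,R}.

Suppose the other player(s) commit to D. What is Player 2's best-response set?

BR_2 = {R}

u_2(P vs D) = 2
u_2(Q vs D) = 6
u_2(R vs D) = 7
max payoff 7 at {R}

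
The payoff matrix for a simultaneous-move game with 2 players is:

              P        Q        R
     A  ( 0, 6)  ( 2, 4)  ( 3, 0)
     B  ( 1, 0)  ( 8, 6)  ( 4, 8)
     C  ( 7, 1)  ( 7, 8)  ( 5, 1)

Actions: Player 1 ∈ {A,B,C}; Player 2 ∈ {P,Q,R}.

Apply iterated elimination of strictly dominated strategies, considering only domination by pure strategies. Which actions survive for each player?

P1 drop A (B beats it: P:1>0 Q:8>2 R:4>3)
P2 drop P (Q beats it: B:6>0 C:8>1)
P1→{B,C} P2→{Q,R}

IESDS → P1:{B,C} P2:{Q,R}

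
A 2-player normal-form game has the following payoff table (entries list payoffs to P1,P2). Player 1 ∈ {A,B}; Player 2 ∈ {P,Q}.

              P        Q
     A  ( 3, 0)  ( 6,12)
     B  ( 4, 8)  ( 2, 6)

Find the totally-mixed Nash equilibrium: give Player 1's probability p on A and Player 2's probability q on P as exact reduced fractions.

(p,q) = (1/7, 4/5)

P1 indiff ⇒ q·3+(1-q)·6 = q·4+(1-q)·2 ⇒ q(-1) = (1-q)(-4) ⇒ q = 4/5
P2 indiff ⇒ p·0+(1-p)·8 = p·12+(1-p)·6 ⇒ p(-12) = (1-p)(-2) ⇒ p = 1/7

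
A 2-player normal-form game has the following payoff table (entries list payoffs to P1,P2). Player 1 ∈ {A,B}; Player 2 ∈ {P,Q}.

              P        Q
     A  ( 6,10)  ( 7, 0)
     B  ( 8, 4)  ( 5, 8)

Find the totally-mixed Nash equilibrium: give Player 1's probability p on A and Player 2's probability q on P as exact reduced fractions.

P1 indiff ⇒ q·6+(1-q)·7 = q·8+(1-q)·5 ⇒ q(-2) = (1-q)(-2) ⇒ q = 1/2
P2 indiff ⇒ p·10+(1-p)·4 = p·0+(1-p)·8 ⇒ p(10) = (1-p)(4) ⇒ p = 2/7

(p,q) = (2/7, 1/2)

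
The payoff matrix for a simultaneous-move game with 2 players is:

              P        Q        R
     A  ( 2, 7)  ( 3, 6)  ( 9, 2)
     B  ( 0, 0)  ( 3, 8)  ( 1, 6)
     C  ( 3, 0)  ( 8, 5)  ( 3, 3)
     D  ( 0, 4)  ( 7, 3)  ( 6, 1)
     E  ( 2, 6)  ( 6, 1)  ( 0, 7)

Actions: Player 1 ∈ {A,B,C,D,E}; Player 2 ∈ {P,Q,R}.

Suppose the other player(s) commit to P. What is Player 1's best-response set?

BR_1 = {C}

u_1(A vs P) = 2
u_1(B vs P) = 0
u_1(C vs P) = 3
u_1(D vs P) = 0
u_1(E vs P) = 2
max payoff 3 at {C}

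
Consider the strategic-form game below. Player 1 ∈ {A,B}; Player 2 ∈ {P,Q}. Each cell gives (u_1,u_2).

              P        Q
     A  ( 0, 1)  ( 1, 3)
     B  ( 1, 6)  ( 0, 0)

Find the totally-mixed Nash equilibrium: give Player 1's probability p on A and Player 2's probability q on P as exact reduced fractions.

(p,q) = (3/4, 1/2)

P1 indiff ⇒ q·0+(1-q)·1 = q·1+(1-q)·0 ⇒ q(-1) = (1-q)(-1) ⇒ q = 1/2
P2 indiff ⇒ p·1+(1-p)·6 = p·3+(1-p)·0 ⇒ p(-2) = (1-p)(-6) ⇒ p = 3/4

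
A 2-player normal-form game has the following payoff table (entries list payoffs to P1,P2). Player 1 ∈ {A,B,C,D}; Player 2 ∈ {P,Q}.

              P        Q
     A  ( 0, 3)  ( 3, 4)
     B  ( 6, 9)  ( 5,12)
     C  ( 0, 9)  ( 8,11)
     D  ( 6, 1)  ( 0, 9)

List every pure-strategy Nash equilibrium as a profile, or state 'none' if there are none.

(A,P): not NE [P1→D gives 6>0; P2→Q gives 4>3]
(A,Q): not NE [P1→C gives 8>3]
(B,P): not NE [P2→Q gives 12>9]
(B,Q): not NE [P1→C gives 8>5]
(C,P): not NE [P1→D gives 6>0; P2→Q gives 11>9]
(C,Q): NE
(D,P): not NE [P2→Q gives 9>1]
(D,Q): not NE [P1→C gives 8>0]

Nash profiles: (C,Q)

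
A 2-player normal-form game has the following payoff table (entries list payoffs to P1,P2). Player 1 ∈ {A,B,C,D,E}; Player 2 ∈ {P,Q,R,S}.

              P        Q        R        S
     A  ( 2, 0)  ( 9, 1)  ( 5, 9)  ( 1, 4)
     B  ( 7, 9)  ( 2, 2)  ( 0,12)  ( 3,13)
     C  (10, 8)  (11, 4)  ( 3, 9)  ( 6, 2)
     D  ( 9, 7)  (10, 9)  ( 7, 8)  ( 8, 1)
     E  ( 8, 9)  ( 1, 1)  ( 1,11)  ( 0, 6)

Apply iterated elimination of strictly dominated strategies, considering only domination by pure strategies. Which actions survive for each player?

Remaining: P1:{C,D} P2:{Q,R}

P1 drop A (D beats it: P:9>2 Q:10>9 R:7>5 S:8>1)
P1 drop B (C beats it: P:10>7 Q:11>2 R:3>0 S:6>3)
P1 drop E (C beats it: P:10>8 Q:11>1 R:3>1 S:6>0)
P2 drop P (R beats it: C:9>8 D:8>7)
P2 drop S (Q beats it: C:4>2 D:9>1)
P1→{C,D} P2→{Q,R}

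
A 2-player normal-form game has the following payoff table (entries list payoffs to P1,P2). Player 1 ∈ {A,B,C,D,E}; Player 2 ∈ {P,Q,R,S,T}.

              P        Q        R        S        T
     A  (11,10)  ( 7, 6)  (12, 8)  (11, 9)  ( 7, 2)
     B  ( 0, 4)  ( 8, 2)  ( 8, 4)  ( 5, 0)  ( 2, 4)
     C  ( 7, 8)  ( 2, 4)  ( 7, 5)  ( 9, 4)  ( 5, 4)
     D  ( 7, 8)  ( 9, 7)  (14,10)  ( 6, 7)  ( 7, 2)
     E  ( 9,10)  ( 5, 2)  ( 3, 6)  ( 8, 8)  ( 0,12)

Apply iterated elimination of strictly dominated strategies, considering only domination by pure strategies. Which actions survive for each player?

P1 drop B (D beats it: P:7>0 Q:9>8 R:14>8 S:6>5 T:7>2)
P1 drop C (A beats it: P:11>7 Q:7>2 R:12>7 S:11>9 T:7>5)
P1 drop E (A beats it: P:11>9 Q:7>5 R:12>3 S:11>8 T:7>0)
P2 drop Q (P beats it: A:10>6 D:8>7)
P2 drop S (P beats it: A:10>9 D:8>7)
P2 drop T (P beats it: A:10>2 D:8>2)
P1→{A,D} P2→{P,R}

IESDS → P1:{A,D} P2:{P,R}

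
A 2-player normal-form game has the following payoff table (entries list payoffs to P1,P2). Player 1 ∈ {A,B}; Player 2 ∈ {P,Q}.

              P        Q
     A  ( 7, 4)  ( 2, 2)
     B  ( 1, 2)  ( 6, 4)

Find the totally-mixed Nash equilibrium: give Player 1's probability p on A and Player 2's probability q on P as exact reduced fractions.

(p,q) = (1/2, 2/5)

P1 indiff ⇒ q·7+(1-q)·2 = q·1+(1-q)·6 ⇒ q(6) = (1-q)(4) ⇒ q = 2/5
P2 indiff ⇒ p·4+(1-p)·2 = p·2+(1-p)·4 ⇒ p(2) = (1-p)(2) ⇒ p = 1/2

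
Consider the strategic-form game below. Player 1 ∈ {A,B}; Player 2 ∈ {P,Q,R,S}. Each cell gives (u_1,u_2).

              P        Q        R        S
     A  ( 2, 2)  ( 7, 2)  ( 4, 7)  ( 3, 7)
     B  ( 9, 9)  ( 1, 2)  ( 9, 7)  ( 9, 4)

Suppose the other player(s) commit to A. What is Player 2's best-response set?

argmax u_2 = {R,S}

u_2(P vs A) = 2
u_2(Q vs A) = 2
u_2(R vs A) = 7
u_2(S vs A) = 7
max payoff 7 at {R,S}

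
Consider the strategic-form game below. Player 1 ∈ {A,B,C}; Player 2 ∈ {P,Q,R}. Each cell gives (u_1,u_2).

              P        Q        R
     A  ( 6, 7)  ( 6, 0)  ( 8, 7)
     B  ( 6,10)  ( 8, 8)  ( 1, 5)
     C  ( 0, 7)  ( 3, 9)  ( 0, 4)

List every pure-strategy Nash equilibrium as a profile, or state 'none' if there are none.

Nash profiles: (A,P), (A,R), (B,P)

(A,P): NE
(A,Q): not NE [P1→B gives 8>6; P2→R gives 7>0]
(A,R): NE
(B,P): NE
(B,Q): not NE [P2→P gives 10>8]
(B,R): not NE [P1→A gives 8>1; P2→P gives 10>5]
(C,P): not NE [P1→B gives 6>0; P2→Q gives 9>7]
(C,Q): not NE [P1→B gives 8>3]
(C,R): not NE [P1→A gives 8>0; P2→Q gives 9>4]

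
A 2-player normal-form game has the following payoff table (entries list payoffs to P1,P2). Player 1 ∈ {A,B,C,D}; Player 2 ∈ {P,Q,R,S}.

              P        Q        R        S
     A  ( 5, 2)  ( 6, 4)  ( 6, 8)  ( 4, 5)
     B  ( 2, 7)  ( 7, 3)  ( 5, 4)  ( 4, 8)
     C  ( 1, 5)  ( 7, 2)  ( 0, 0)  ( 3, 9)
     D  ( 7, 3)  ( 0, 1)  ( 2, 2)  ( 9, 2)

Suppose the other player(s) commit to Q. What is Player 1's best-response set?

argmax u_1 = {B,C}

u_1(A vs Q) = 6
u_1(B vs Q) = 7
u_1(C vs Q) = 7
u_1(D vs Q) = 0
max payoff 7 at {B,C}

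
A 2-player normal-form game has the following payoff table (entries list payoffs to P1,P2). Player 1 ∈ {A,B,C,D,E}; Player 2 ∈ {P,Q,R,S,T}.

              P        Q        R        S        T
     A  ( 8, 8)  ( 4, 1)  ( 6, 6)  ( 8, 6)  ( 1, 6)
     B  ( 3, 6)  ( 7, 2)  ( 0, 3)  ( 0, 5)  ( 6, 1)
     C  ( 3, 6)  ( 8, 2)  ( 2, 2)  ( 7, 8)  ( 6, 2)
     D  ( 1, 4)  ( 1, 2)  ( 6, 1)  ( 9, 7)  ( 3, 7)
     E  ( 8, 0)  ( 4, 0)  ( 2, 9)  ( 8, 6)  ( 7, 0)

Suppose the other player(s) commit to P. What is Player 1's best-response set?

P1 best: {A,E}

u_1(A vs P) = 8
u_1(B vs P) = 3
u_1(C vs P) = 3
u_1(D vs P) = 1
u_1(E vs P) = 8
max payoff 8 at {A,E}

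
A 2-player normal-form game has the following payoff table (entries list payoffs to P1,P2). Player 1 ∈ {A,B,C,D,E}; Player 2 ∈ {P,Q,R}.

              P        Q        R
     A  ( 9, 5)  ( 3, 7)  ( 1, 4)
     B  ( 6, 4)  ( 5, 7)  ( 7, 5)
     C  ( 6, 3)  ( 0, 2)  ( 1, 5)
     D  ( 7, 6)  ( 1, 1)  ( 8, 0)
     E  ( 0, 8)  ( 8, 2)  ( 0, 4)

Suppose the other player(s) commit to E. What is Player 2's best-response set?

P2 best: {P}

u_2(P vs E) = 8
u_2(Q vs E) = 2
u_2(R vs E) = 4
max payoff 8 at {P}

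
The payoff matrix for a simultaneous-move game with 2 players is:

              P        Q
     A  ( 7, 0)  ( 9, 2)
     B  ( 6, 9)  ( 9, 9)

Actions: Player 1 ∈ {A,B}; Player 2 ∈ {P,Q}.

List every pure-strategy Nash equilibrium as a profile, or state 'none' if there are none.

Nash profiles: (A,Q), (B,Q)

(A,P): not NE [P2→Q gives 2>0]
(A,Q): NE
(B,P): not NE [P1→A gives 7>6]
(B,Q): NE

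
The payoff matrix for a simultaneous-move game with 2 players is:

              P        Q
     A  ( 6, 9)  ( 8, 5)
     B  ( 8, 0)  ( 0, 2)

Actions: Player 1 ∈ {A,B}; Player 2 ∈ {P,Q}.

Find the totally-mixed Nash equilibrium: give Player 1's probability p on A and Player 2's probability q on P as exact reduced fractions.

(p,q) = (1/3, 4/5)

P1 indiff ⇒ q·6+(1-q)·8 = q·8+(1-q)·0 ⇒ q(-2) = (1-q)(-8) ⇒ q = 4/5
P2 indiff ⇒ p·9+(1-p)·0 = p·5+(1-p)·2 ⇒ p(4) = (1-p)(2) ⇒ p = 1/3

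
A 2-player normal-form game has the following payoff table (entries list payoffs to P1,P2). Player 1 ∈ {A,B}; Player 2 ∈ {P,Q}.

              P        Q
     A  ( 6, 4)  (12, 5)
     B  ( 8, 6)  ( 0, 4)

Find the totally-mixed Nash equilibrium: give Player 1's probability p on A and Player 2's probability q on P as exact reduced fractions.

P1 indiff ⇒ q·6+(1-q)·12 = q·8+(1-q)·0 ⇒ q(-2) = (1-q)(-12) ⇒ q = 6/7
P2 indiff ⇒ p·4+(1-p)·6 = p·5+(1-p)·4 ⇒ p(-1) = (1-p)(-2) ⇒ p = 2/3

p=2/3, q=6/7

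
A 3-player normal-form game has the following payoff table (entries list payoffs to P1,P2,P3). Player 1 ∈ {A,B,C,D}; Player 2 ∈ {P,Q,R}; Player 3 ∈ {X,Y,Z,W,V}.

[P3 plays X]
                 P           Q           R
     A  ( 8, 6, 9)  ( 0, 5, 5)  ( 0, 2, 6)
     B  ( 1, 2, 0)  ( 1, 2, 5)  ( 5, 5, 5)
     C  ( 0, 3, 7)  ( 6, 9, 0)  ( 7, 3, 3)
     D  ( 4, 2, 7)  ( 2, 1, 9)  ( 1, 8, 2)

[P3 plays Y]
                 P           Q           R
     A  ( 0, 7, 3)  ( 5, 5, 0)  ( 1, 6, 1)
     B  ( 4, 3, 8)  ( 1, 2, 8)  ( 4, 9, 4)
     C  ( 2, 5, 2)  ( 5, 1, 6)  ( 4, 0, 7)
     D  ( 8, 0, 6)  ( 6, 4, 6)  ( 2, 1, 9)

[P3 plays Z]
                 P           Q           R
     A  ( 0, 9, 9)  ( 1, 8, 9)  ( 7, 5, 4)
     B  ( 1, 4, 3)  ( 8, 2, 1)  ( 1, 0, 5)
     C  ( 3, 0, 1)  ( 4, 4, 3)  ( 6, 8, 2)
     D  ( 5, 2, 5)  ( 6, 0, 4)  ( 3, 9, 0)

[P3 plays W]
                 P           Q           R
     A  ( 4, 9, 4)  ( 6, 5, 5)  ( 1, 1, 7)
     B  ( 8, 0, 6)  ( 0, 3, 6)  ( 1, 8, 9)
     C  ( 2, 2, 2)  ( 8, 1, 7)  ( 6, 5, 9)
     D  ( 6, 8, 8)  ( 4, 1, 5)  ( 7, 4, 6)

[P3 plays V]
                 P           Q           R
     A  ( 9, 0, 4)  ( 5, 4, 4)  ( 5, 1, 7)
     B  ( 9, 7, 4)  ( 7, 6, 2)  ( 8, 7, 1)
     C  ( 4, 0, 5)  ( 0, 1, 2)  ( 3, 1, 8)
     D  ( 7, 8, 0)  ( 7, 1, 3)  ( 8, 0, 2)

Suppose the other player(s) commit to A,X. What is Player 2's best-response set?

u_2(P vs A,X) = 6
u_2(Q vs A,X) = 5
u_2(R vs A,X) = 2
max payoff 6 at {P}

BR_2 = {P}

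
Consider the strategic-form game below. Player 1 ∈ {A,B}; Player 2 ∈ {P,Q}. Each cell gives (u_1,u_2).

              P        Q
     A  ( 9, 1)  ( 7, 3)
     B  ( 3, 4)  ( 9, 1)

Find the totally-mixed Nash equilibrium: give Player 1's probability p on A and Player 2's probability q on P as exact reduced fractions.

P1 indiff ⇒ q·9+(1-q)·7 = q·3+(1-q)·9 ⇒ q(6) = (1-q)(2) ⇒ q = 1/4
P2 indiff ⇒ p·1+(1-p)·4 = p·3+(1-p)·1 ⇒ p(-2) = (1-p)(-3) ⇒ p = 3/5

p=3/5, q=1/4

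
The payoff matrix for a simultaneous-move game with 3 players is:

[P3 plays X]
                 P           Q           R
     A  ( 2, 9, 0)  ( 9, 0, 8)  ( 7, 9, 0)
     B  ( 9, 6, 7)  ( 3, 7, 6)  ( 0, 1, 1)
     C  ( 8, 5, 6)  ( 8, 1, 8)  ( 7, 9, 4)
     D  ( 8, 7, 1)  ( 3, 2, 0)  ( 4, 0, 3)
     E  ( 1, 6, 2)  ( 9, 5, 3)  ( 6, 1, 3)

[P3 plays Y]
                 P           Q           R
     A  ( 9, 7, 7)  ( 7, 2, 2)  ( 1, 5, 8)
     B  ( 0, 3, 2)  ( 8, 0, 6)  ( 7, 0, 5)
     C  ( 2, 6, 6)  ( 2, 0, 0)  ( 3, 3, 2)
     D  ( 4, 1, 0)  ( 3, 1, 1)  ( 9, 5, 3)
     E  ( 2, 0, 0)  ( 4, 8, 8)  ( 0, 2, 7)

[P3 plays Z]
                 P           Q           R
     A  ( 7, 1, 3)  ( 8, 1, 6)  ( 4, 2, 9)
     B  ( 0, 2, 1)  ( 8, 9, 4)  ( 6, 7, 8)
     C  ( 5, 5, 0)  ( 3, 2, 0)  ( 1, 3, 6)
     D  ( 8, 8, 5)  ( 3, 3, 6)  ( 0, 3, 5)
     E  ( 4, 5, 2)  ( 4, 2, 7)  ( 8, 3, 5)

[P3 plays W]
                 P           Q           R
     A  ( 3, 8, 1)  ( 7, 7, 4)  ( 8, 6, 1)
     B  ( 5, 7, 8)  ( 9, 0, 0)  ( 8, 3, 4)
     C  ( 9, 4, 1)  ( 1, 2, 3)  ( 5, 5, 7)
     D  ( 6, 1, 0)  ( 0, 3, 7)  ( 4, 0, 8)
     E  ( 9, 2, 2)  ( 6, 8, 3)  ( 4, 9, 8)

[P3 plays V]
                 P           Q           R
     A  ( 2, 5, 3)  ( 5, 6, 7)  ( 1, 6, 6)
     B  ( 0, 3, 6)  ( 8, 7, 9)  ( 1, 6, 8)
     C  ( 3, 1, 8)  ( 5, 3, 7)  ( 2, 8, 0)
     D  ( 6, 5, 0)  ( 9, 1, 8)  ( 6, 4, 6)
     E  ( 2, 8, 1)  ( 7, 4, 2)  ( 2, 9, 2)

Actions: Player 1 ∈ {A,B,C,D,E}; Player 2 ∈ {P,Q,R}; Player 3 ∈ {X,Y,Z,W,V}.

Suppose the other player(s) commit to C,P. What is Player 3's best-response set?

P3 best: {V}

u_3(X vs C,P) = 6
u_3(Y vs C,P) = 6
u_3(Z vs C,P) = 0
u_3(W vs C,P) = 1
u_3(V vs C,P) = 8
max payoff 8 at {V}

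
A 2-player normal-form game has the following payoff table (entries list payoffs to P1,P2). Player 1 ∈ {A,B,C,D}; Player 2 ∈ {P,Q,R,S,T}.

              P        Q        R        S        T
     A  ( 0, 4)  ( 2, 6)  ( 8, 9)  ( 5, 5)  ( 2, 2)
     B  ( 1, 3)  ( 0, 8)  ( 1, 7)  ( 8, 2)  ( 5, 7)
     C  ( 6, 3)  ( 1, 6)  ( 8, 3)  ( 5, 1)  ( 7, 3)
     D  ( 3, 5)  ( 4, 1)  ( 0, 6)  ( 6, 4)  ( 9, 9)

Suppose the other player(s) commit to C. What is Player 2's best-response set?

u_2(P vs C) = 3
u_2(Q vs C) = 6
u_2(R vs C) = 3
u_2(S vs C) = 1
u_2(T vs C) = 3
max payoff 6 at {Q}

argmax u_2 = {Q}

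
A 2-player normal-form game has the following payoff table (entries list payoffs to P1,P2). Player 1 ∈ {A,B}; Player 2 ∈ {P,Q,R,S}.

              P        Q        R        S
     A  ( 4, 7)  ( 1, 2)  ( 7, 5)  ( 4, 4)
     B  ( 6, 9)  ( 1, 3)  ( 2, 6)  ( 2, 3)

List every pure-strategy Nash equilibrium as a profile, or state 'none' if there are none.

PSNE = {(B,P)}

(A,P): not NE [P1→B gives 6>4]
(A,Q): not NE [P2→P gives 7>2]
(A,R): not NE [P2→P gives 7>5]
(A,S): not NE [P2→P gives 7>4]
(B,P): NE
(B,Q): not NE [P2→P gives 9>3]
(B,R): not NE [P1→A gives 7>2; P2→P gives 9>6]
(B,S): not NE [P1→A gives 4>2; P2→P gives 9>3]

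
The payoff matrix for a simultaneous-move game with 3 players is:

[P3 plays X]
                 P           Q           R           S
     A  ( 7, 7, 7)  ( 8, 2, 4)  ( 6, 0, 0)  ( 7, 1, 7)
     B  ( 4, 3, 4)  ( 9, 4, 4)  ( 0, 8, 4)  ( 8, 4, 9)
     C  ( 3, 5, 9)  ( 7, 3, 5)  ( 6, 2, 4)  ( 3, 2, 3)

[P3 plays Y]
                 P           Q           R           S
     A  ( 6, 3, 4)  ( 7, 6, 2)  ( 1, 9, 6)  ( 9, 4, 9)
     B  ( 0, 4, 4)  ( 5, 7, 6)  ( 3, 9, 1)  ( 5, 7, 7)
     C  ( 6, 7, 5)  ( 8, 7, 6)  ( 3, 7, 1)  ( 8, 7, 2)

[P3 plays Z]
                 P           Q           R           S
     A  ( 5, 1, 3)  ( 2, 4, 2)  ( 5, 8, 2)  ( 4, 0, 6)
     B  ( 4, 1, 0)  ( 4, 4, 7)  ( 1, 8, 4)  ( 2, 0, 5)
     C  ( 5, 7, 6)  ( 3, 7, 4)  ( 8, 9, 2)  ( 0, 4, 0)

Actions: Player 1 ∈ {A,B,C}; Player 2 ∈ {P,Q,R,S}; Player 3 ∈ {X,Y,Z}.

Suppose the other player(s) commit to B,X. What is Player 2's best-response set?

BR_2 = {R}

u_2(P vs B,X) = 3
u_2(Q vs B,X) = 4
u_2(R vs B,X) = 8
u_2(S vs B,X) = 4
max payoff 8 at {R}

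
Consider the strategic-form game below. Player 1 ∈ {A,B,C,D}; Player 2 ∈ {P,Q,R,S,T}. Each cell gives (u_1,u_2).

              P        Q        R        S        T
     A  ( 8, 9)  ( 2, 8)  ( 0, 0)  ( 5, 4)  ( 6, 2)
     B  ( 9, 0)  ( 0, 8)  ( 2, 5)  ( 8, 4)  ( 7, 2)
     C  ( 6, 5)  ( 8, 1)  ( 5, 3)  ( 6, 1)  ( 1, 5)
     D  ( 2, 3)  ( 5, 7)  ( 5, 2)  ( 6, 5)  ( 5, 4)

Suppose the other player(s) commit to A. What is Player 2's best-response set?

BR_2 = {P}

u_2(P vs A) = 9
u_2(Q vs A) = 8
u_2(R vs A) = 0
u_2(S vs A) = 4
u_2(T vs A) = 2
max payoff 9 at {P}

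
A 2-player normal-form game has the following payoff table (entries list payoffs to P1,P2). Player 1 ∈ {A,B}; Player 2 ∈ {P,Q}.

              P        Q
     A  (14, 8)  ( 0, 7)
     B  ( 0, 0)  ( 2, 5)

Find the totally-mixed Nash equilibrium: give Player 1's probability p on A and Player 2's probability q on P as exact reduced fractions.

(p,q) = (5/6, 1/8)

P1 indiff ⇒ q·14+(1-q)·0 = q·0+(1-q)·2 ⇒ q(14) = (1-q)(2) ⇒ q = 1/8
P2 indiff ⇒ p·8+(1-p)·0 = p·7+(1-p)·5 ⇒ p(1) = (1-p)(5) ⇒ p = 5/6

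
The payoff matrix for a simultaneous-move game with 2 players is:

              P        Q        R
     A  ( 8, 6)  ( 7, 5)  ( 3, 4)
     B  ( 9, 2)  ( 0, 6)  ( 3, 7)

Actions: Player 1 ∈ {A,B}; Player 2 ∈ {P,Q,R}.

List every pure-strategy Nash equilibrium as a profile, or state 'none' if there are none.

Nash profiles: (B,R)

(A,P): not NE [P1→B gives 9>8]
(A,Q): not NE [P2→P gives 6>5]
(A,R): not NE [P2→P gives 6>4]
(B,P): not NE [P2→R gives 7>2]
(B,Q): not NE [P1→A gives 7>0; P2→R gives 7>6]
(B,R): NE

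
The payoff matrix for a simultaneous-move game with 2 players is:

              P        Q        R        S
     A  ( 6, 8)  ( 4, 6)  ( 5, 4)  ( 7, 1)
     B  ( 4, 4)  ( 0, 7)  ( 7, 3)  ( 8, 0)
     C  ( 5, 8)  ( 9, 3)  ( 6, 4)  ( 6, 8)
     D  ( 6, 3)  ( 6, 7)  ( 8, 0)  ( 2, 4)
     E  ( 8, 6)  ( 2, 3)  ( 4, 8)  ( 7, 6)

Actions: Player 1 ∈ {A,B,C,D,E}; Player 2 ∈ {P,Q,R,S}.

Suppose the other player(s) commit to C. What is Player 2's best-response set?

u_2(P vs C) = 8
u_2(Q vs C) = 3
u_2(R vs C) = 4
u_2(S vs C) = 8
max payoff 8 at {P,S}

P2 best: {P,S}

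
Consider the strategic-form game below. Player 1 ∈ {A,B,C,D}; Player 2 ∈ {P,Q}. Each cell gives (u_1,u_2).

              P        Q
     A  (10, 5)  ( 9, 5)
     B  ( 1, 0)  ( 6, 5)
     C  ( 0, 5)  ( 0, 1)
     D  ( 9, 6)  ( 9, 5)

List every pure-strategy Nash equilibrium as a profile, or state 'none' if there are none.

(A,P): NE
(A,Q): NE
(B,P): not NE [P1→A gives 10>1; P2→Q gives 5>0]
(B,Q): not NE [P1→D gives 9>6]
(C,P): not NE [P1→A gives 10>0]
(C,Q): not NE [P1→D gives 9>0; P2→P gives 5>1]
(D,P): not NE [P1→A gives 10>9]
(D,Q): not NE [P2→P gives 6>5]

Nash profiles: (A,P), (A,Q)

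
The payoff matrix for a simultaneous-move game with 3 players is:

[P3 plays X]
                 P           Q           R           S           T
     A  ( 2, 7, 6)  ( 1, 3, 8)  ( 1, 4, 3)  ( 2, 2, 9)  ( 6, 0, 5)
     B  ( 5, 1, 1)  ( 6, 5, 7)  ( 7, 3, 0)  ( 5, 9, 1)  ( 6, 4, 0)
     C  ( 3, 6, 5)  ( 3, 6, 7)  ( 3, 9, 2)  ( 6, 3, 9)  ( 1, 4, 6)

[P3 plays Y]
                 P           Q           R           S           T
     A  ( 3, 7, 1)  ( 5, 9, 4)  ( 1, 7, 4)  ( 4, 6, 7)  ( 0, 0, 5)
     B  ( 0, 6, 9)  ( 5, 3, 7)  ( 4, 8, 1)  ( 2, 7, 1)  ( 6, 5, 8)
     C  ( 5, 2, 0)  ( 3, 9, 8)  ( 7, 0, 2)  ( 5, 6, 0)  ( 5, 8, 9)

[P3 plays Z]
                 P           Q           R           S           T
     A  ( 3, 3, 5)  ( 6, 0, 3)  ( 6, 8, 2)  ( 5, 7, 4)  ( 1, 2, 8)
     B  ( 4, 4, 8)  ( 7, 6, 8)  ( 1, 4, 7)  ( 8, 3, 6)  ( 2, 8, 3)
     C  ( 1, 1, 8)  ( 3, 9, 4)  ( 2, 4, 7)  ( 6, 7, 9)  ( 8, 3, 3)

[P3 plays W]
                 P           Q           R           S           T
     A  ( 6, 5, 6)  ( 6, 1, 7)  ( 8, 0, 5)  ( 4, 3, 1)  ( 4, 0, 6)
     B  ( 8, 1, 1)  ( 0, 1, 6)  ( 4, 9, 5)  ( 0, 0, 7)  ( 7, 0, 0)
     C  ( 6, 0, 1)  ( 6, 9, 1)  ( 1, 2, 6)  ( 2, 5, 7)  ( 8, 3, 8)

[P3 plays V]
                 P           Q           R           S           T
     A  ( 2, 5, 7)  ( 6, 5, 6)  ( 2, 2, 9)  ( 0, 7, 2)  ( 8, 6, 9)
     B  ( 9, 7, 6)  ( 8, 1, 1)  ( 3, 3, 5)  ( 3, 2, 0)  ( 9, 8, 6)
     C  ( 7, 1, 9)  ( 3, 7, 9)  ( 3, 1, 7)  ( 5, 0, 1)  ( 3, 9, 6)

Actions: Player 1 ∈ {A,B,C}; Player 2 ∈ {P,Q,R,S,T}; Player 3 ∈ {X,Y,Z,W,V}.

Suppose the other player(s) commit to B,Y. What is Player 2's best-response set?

P2 best: {R}

u_2(P vs B,Y) = 6
u_2(Q vs B,Y) = 3
u_2(R vs B,Y) = 8
u_2(S vs B,Y) = 7
u_2(T vs B,Y) = 5
max payoff 8 at {R}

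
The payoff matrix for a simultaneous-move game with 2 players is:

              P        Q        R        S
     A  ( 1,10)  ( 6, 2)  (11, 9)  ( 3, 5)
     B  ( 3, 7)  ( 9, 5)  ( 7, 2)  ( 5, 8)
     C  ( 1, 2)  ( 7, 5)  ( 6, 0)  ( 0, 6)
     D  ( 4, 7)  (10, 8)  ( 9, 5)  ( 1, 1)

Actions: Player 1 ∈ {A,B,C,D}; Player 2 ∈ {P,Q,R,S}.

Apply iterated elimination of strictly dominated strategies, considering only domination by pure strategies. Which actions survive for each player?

Remaining: P1:{B,D} P2:{P,Q,S}

P1 drop C (B beats it: P:3>1 Q:9>7 R:7>6 S:5>0)
P2 drop R (P beats it: A:10>9 B:7>2 D:7>5)
P1 drop A (B beats it: P:3>1 Q:9>6 S:5>3)
P1→{B,D} P2→{P,Q,S}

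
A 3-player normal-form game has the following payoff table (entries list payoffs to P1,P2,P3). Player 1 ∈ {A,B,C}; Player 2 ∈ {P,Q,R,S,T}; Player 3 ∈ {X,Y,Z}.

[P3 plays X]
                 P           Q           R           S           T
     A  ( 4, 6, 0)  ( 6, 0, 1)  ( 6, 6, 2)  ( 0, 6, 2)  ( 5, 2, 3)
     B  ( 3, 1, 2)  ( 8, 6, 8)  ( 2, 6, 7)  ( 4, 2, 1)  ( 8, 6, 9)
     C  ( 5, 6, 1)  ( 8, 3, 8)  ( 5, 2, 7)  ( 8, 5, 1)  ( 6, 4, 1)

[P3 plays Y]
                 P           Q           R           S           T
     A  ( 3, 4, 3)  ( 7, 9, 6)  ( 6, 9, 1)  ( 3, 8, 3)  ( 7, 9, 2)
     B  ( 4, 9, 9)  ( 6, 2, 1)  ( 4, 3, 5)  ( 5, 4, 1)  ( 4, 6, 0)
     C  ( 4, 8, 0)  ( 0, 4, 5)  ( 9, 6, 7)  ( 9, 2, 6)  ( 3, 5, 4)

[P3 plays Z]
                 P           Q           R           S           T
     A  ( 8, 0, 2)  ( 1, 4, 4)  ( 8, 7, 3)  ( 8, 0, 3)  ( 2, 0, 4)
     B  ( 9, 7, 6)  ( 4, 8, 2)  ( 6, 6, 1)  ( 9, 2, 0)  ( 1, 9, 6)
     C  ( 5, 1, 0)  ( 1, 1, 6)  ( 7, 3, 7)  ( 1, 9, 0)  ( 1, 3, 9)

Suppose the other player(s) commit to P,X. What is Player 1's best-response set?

argmax u_1 = {C}

u_1(A vs P,X) = 4
u_1(B vs P,X) = 3
u_1(C vs P,X) = 5
max payoff 5 at {C}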